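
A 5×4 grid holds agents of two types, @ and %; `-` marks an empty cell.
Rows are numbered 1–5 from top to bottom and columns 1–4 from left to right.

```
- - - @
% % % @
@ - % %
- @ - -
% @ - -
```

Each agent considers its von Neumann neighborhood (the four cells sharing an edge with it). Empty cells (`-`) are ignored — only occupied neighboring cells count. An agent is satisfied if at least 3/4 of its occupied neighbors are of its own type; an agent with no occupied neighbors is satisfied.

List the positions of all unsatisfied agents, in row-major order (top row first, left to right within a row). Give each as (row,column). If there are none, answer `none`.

(2,1), (2,3), (2,4), (3,1), (3,4), (5,1), (5,2)

Row 1: (1,4)@ 1/1 ok
Row 2: (2,1)% 1/2 unhappy · (2,2)% 2/2 ok · (2,3)% 2/3 unhappy · (2,4)@ 1/3 unhappy
Row 3: (3,1)@ 0/1 unhappy · (3,3)% 2/2 ok · (3,4)% 1/2 unhappy
Row 4: (4,2)@ 1/1 ok
Row 5: (5,1)% 0/1 unhappy · (5,2)@ 1/2 unhappy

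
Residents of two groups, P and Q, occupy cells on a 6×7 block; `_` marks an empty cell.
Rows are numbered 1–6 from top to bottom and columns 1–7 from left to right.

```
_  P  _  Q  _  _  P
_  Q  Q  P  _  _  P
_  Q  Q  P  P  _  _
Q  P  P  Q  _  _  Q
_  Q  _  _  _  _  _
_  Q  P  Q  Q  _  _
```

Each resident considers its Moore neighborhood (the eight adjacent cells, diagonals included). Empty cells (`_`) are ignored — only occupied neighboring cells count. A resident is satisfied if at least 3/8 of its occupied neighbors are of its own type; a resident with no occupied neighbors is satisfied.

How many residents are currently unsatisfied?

5

(1,2)P 0/2 ✗
(1,4)Q 1/2 ✓
(1,7)P 1/1 ✓
(2,2)Q 3/4 ✓
(2,3)Q 4/7 ✓
(2,4)P 2/5 ✓
(2,7)P 1/1 ✓
(3,2)Q 4/6 ✓
(3,3)Q 4/8 ✓
(3,4)P 3/6 ✓
(3,5)P 2/3 ✓
(4,1)Q 2/3 ✓
(4,2)P 1/5 ✗
(4,3)P 2/6 ✗
(4,4)Q 1/4 ✗
(4,7)Q 0/0 ✓
(5,2)Q 2/5 ✓
(6,2)Q 1/2 ✓
(6,3)P 0/3 ✗
(6,4)Q 1/2 ✓
(6,5)Q 1/1 ✓
Unsatisfied: (1,2), (4,2), (4,3), (4,4), (6,3) — 5 in total.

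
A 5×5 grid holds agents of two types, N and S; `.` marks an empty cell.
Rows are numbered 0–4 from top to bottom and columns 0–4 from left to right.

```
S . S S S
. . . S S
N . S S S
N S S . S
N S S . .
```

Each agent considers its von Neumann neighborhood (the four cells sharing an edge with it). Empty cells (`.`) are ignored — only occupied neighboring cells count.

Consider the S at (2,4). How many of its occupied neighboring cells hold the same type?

Occupied neighbors of (2,4): (1,4)=S, (3,4)=S, (2,3)=S.
Same type (S): 3 of 3.

3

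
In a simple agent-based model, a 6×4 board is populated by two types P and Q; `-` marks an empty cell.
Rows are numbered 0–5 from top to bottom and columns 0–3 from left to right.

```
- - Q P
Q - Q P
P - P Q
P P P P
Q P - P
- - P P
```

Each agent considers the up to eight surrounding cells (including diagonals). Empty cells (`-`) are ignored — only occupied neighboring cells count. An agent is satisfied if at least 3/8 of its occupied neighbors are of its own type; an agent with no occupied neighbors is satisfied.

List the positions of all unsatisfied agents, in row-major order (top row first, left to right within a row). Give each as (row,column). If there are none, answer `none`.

(0,2), (0,3), (1,0), (2,3), (4,0)

Row 0: (0,2)Q 1/3 unhappy · (0,3)P 1/3 unhappy
Row 1: (1,0)Q 0/1 unhappy · (1,2)Q 2/5 ok · (1,3)P 2/5 ok
Row 2: (2,0)P 2/3 ok · (2,2)P 4/6 ok · (2,3)Q 1/5 unhappy
Row 3: (3,0)P 3/4 ok · (3,1)P 5/6 ok · (3,2)P 5/6 ok · (3,3)P 3/4 ok
Row 4: (4,0)Q 0/3 unhappy · (4,1)P 4/5 ok · (4,3)P 4/4 ok
Row 5: (5,2)P 3/3 ok · (5,3)P 2/2 ok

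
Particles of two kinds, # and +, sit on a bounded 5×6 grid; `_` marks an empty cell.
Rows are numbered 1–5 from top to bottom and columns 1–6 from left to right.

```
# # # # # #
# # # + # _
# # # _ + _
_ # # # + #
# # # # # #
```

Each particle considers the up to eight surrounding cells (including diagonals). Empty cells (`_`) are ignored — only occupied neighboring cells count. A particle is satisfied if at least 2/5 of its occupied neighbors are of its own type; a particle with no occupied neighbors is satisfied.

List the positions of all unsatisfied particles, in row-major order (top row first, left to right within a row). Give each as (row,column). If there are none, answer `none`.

(2,4), (4,5)

(1,1)# 3/3 ok
(1,2)# 5/5 ok
(1,3)# 4/5 ok
(1,4)# 4/5 ok
(1,5)# 3/4 ok
(1,6)# 2/2 ok
(2,1)# 5/5 ok
(2,2)# 8/8 ok
(2,3)# 6/7 ok
(2,4)+ 1/7 unhappy
(2,5)# 3/5 ok
(3,1)# 4/4 ok
(3,2)# 7/7 ok
(3,3)# 6/7 ok
(3,5)+ 2/5 ok
(4,2)# 7/7 ok
(4,3)# 7/7 ok
(4,4)# 5/7 ok
(4,5)+ 1/6 unhappy
(4,6)# 2/4 ok
(5,1)# 2/2 ok
(5,2)# 4/4 ok
(5,3)# 5/5 ok
(5,4)# 4/5 ok
(5,5)# 4/5 ok
(5,6)# 2/3 ok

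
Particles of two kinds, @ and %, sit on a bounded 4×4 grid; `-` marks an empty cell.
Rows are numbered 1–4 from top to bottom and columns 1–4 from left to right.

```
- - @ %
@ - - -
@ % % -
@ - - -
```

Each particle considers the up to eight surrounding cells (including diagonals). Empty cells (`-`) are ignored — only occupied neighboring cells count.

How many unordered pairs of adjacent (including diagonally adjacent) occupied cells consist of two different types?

Scan each occupied cell's neighbors to the right and below (and the two forward diagonals) so each pair is counted once.
Row 1: @(1,3)–%(1,4)≠  → 1/1 unlike.
Row 2: @(2,1)–@(3,1)= @(2,1)–%(3,2)≠  → 1/2 unlike.
Row 3: @(3,1)–%(3,2)≠ @(3,1)–@(4,1)= %(3,2)–%(3,3)= %(3,2)–@(4,1)≠  → 2/4 unlike.
Total adjacent occupied pairs: 7; unlike-type pairs: 4.

4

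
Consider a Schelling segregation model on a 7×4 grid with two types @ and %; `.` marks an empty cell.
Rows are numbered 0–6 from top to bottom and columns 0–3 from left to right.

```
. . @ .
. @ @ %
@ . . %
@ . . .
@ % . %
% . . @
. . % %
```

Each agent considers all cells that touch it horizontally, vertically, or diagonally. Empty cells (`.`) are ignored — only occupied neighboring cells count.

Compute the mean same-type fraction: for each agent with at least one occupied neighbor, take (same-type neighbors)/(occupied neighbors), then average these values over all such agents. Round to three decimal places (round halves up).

Row 0: (0,2)@ 2/3
Row 1: (1,1)@ 3/3 · (1,2)@ 2/4 · (1,3)% 1/3
Row 2: (2,0)@ 2/2 · (2,3)% 1/2
Row 3: (3,0)@ 2/3
Row 4: (4,0)@ 1/3 · (4,1)% 1/3 · (4,3)% 0/1
Row 5: (5,0)% 1/2 · (5,3)@ 0/3
Row 6: (6,2)% 1/2 · (6,3)% 1/2
Sum over 14 agents: 2/3 + 3/3 + 2/4 + 1/3 + 2/2 + 1/2 + 2/3 + 1/3 + 1/3 + 0/1 + 1/2 + 0/3 + 1/2 + 1/2 = 41/6; mean = 41/6 ÷ 14 = 41/84 = 0.488095… → 0.488.

0.488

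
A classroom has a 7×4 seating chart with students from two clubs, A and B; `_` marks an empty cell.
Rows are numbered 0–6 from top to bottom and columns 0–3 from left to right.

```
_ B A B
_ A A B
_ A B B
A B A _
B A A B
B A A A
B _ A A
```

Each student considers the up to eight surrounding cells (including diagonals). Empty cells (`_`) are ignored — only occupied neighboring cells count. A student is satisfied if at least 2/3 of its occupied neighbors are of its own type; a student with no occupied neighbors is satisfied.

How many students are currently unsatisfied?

Row 0: (0,1)B 0/3 not · (0,2)A 2/5 not · (0,3)B 1/3 not
Row 1: (1,1)A 3/5 not · (1,2)A 3/8 not · (1,3)B 3/5 not
Row 2: (2,1)A 4/6 satisfied · (2,2)B 3/7 not · (2,3)B 2/4 not
Row 3: (3,0)A 2/4 not · (3,1)B 2/7 not · (3,2)A 3/7 not
Row 4: (4,0)B 2/5 not · (4,1)A 5/8 not · (4,2)A 5/7 satisfied · (4,3)B 0/4 not
Row 5: (5,0)B 2/4 not · (5,1)A 4/7 not · (5,2)A 6/7 satisfied · (5,3)A 4/5 satisfied
Row 6: (6,0)B 1/2 not · (6,2)A 4/4 satisfied · (6,3)A 3/3 satisfied
Unsatisfied: (0,1), (0,2), (0,3), (1,1), (1,2), (1,3), (2,2), (2,3), (3,0), (3,1), (3,2), (4,0), (4,1), (4,3), (5,0), (5,1), (6,0) — 17 in total.

17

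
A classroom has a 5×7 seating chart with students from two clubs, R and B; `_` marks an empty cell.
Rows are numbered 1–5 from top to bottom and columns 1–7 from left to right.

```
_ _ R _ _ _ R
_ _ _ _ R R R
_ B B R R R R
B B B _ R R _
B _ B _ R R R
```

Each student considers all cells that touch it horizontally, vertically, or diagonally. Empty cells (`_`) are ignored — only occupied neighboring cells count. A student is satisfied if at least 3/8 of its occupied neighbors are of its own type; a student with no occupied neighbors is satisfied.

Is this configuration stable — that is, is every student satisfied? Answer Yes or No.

Yes

Row 1: (1,3)R 0/0 ✓ · (1,7)R 2/2 ✓
Row 2: (2,5)R 4/4 ✓ · (2,6)R 6/6 ✓ · (2,7)R 4/4 ✓
Row 3: (3,2)B 4/4 ✓ · (3,3)B 3/4 ✓ · (3,4)R 3/5 ✓ · (3,5)R 6/6 ✓ · (3,6)R 7/7 ✓ · (3,7)R 4/4 ✓
Row 4: (4,1)B 3/3 ✓ · (4,2)B 6/6 ✓ · (4,3)B 4/5 ✓ · (4,5)R 6/6 ✓ · (4,6)R 7/7 ✓
Row 5: (5,1)B 2/2 ✓ · (5,3)B 2/2 ✓ · (5,5)R 3/3 ✓ · (5,6)R 4/4 ✓ · (5,7)R 2/2 ✓
All meet the threshold, so the configuration is stable.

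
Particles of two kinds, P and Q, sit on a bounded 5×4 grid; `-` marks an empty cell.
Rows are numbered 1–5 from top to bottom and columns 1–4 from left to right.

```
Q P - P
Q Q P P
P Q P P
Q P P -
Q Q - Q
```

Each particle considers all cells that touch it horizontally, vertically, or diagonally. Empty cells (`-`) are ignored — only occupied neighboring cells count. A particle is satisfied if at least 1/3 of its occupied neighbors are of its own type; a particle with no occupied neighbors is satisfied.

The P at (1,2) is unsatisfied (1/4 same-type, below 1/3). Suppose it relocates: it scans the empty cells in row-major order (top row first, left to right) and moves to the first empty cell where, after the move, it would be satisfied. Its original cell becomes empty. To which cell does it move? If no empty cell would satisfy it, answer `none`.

(1,3)

Vacating (1,2). Empty cells in order:
  (1,3): 3/4 same-type → satisfied — stop here.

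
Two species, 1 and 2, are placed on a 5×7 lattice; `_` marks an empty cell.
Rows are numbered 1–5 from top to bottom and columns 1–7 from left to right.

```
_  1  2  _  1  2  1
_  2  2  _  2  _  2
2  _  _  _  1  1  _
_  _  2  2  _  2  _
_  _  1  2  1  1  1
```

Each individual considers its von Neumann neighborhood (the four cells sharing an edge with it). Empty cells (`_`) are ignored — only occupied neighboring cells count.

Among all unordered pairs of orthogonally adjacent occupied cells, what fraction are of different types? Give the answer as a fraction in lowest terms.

Scan each occupied cell's neighbors to the right and below so each pair is counted once.
From row 1: 6 unlike of 7 pairs (running 6/7).
From row 2: 1 unlike of 2 pairs (running 7/9).
From row 3: 1 unlike of 2 pairs (running 8/11).
From row 4: 2 unlike of 4 pairs (running 10/15).
From row 5: 2 unlike of 4 pairs (running 12/19).
Total adjacent occupied pairs: 19; unlike-type pairs: 12.
12/19 is already in lowest terms.

12/19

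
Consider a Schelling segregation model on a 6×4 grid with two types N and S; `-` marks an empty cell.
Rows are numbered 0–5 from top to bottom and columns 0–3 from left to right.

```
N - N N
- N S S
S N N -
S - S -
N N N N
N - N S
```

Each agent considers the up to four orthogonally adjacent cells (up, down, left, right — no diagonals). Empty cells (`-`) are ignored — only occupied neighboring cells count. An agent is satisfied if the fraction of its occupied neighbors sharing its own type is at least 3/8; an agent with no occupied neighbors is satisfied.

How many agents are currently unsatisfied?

(0,0)N 0/0 ok
(0,2)N 1/2 ok
(0,3)N 1/2 ok
(1,1)N 1/2 ok
(1,2)S 1/4 unhappy
(1,3)S 1/2 ok
(2,0)S 1/2 ok
(2,1)N 2/3 ok
(2,2)N 1/3 unhappy
(3,0)S 1/2 ok
(3,2)S 0/2 unhappy
(4,0)N 2/3 ok
(4,1)N 2/2 ok
(4,2)N 3/4 ok
(4,3)N 1/2 ok
(5,0)N 1/1 ok
(5,2)N 1/2 ok
(5,3)S 0/2 unhappy
Unsatisfied: (1,2), (2,2), (3,2), (5,3) — 4 in total.

4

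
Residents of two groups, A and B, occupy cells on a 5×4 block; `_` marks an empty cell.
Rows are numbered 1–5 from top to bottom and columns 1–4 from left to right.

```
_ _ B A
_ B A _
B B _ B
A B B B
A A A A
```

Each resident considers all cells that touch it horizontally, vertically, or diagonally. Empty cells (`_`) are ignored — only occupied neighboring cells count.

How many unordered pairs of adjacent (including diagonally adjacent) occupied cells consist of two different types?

16

Scan each occupied cell's neighbors to the right and below (and the two forward diagonals) so each pair is counted once.
Row 1: B(1,3)–A(1,4)≠ B(1,3)–A(2,3)≠ B(1,3)–B(2,2)= A(1,4)–A(2,3)=  → 2/4 unlike.
Row 2: B(2,2)–A(2,3)≠ B(2,2)–B(3,2)= B(2,2)–B(3,1)= A(2,3)–B(3,4)≠ A(2,3)–B(3,2)≠  → 3/5 unlike.
Row 3: B(3,1)–B(3,2)= B(3,1)–A(4,1)≠ B(3,1)–B(4,2)= B(3,2)–B(4,2)= B(3,2)–B(4,3)= B(3,2)–A(4,1)≠ B(3,4)–B(4,4)= B(3,4)–B(4,3)=  → 2/8 unlike.
Row 4: A(4,1)–B(4,2)≠ A(4,1)–A(5,1)= A(4,1)–A(5,2)= B(4,2)–B(4,3)= B(4,2)–A(5,2)≠ B(4,2)–A(5,3)≠ B(4,2)–A(5,1)≠ B(4,3)–B(4,4)= B(4,3)–A(5,3)≠ B(4,3)–A(5,4)≠ B(4,3)–A(5,2)≠ B(4,4)–A(5,4)≠ B(4,4)–A(5,3)≠  → 9/13 unlike.
Row 5: A(5,1)–A(5,2)= A(5,2)–A(5,3)= A(5,3)–A(5,4)=  → 0/3 unlike.
Total adjacent occupied pairs: 33; unlike-type pairs: 16.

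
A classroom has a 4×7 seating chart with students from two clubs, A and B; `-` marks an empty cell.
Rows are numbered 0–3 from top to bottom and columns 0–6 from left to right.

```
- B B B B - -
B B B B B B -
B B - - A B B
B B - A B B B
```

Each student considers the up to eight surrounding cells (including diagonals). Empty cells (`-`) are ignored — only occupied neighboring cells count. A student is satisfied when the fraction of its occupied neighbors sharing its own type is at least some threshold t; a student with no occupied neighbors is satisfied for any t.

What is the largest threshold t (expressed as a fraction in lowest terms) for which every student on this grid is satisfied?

Row 0: (0,1)B 4/4 · (0,2)B 5/5 · (0,3)B 5/5 · (0,4)B 4/4
Row 1: (1,0)B 4/4 · (1,1)B 6/6 · (1,2)B 6/6 · (1,3)B 5/6 · (1,4)B 5/6 · (1,5)B 4/5
Row 2: (2,0)B 5/5 · (2,1)B 6/6 · (2,4)A 1/7 · (2,5)B 6/7 · (2,6)B 4/4
Row 3: (3,0)B 3/3 · (3,1)B 3/3 · (3,3)A 1/2 · (3,4)B 2/4 · (3,5)B 4/5 · (3,6)B 3/3
The smallest same-type fraction is 1/7 at (2,4), which reduces to 1/7. Any threshold above that leaves this student unsatisfied.

1/7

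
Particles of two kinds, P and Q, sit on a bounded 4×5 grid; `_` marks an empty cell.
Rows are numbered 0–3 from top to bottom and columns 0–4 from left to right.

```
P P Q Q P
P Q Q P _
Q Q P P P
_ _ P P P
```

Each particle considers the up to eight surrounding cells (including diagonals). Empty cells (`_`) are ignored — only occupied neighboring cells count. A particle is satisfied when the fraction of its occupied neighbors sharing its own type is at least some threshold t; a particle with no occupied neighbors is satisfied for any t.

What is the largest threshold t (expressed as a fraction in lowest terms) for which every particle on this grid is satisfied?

2/5

(0,0)P 2/3
(0,1)P 2/5
(0,2)Q 3/5
(0,3)Q 2/4
(0,4)P 1/2
(1,0)P 2/5
(1,1)Q 4/8
(1,2)Q 4/8
(1,3)P 4/7
(2,0)Q 2/3
(2,1)Q 3/6
(2,2)P 4/7
(2,3)P 6/7
(2,4)P 4/4
(3,2)P 3/4
(3,3)P 5/5
(3,4)P 3/3
The smallest same-type fraction is 2/5 at (0,1), which reduces to 2/5. Any threshold above that leaves this particle unsatisfied.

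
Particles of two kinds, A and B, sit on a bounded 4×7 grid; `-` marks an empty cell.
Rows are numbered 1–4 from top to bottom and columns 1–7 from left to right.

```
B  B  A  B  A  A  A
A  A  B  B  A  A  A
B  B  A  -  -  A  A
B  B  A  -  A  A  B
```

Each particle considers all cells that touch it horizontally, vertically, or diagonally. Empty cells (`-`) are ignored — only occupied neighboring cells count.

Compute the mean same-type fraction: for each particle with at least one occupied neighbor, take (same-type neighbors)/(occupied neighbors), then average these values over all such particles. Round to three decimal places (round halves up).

0.594

(1,1)B 1/3
(1,2)B 2/5
(1,3)A 1/5
(1,4)B 2/5
(1,5)A 3/5
(1,6)A 5/5
(1,7)A 3/3
(2,1)A 1/5
(2,2)A 3/8
(2,3)B 4/7
(2,4)B 2/6
(2,5)A 4/6
(2,6)A 7/7
(2,7)A 5/5
(3,1)B 3/5
(3,2)B 4/8
(3,3)A 2/6
(3,6)A 6/7
(3,7)A 4/5
(4,1)B 3/3
(4,2)B 3/5
(4,3)A 1/3
(4,5)A 2/2
(4,6)A 3/4
(4,7)B 0/3
Sum over 25 particles: 1/3 + 2/5 + 1/5 + 2/5 + 3/5 + 5/5 + 3/3 + 1/5 + 3/8 + 4/7 + 2/6 + 4/6 + 7/7 + 5/5 + 3/5 + 4/8 + 2/6 + 6/7 + 4/5 + 3/3 + 3/5 + 1/3 + 2/2 + 3/4 + 0/3 = 4159/280; mean = 4159/280 ÷ 25 = 4159/7000 = 0.594142… → 0.594.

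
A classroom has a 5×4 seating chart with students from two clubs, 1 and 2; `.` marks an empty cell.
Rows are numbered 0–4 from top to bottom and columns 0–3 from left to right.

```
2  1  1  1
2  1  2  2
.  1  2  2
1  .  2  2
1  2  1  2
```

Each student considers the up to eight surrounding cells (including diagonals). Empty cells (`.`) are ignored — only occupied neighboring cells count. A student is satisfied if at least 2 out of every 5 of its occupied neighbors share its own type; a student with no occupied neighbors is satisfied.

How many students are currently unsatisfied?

7

Row 0: (0,0)2 1/3 unhappy · (0,1)1 2/5 ok · (0,2)1 3/5 ok · (0,3)1 1/3 unhappy
Row 1: (1,0)2 1/4 unhappy · (1,1)1 3/7 ok · (1,2)2 3/8 unhappy · (1,3)2 3/5 ok
Row 2: (2,1)1 2/6 unhappy · (2,2)2 5/7 ok · (2,3)2 5/5 ok
Row 3: (3,0)1 2/3 ok · (3,2)2 5/7 ok · (3,3)2 4/5 ok
Row 4: (4,0)1 1/2 ok · (4,1)2 1/4 unhappy · (4,2)1 0/4 unhappy · (4,3)2 2/3 ok
Unsatisfied: (0,0), (0,3), (1,0), (1,2), (2,1), (4,1), (4,2) — 7 in total.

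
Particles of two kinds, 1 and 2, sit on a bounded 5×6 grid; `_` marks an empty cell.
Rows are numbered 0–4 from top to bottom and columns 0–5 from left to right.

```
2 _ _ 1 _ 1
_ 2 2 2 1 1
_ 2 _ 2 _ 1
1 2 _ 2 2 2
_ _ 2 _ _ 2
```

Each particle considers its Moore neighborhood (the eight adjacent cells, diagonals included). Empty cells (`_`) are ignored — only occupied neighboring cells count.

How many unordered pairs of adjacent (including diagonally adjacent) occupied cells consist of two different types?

8

Scan each occupied cell's neighbors to the right and below (and the two forward diagonals) so each pair is counted once.
From row 0: 2 unlike of 6 pairs (running 2/6).
From row 1: 2 unlike of 11 pairs (running 4/17).
From row 2: 3 unlike of 6 pairs (running 7/23).
From row 3: 1 unlike of 7 pairs (running 8/30).
Total adjacent occupied pairs: 30; unlike-type pairs: 8.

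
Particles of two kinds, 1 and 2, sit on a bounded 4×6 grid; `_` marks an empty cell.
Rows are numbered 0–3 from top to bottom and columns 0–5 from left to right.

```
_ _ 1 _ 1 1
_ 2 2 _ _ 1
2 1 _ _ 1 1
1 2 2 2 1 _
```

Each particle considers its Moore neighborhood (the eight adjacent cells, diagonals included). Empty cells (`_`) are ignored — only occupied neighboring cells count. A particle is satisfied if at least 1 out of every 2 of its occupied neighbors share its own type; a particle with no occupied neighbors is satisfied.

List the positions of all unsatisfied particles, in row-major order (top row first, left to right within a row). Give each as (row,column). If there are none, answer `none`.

(0,2), (1,2), (2,1), (3,0), (3,3)

Row 0: (0,2)1 0/2 unhappy · (0,4)1 2/2 ok · (0,5)1 2/2 ok
Row 1: (1,1)2 2/4 ok · (1,2)2 1/3 unhappy · (1,5)1 4/4 ok
Row 2: (2,0)2 2/4 ok · (2,1)1 1/6 unhappy · (2,4)1 3/4 ok · (2,5)1 3/3 ok
Row 3: (3,0)1 1/3 unhappy · (3,1)2 2/4 ok · (3,2)2 2/3 ok · (3,3)2 1/3 unhappy · (3,4)1 2/3 ok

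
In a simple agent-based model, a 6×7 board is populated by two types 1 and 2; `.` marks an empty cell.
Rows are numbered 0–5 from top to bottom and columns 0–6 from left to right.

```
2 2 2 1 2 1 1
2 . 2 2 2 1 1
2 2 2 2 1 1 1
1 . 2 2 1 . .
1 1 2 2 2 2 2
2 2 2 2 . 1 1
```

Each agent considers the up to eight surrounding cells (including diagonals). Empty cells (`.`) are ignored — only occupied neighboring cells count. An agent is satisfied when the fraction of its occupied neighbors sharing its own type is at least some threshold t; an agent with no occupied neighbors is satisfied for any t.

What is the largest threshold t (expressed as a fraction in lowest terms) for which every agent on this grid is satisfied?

0/1

Row 0: (0,0)2 2/2 · (0,1)2 4/4 · (0,2)2 3/4 · (0,3)1 0/5 · (0,4)2 2/5 · (0,5)1 3/5 · (0,6)1 3/3
Row 1: (1,0)2 4/4 · (1,2)2 6/7 · (1,3)2 6/8 · (1,4)2 3/8 · (1,5)1 6/8 · (1,6)1 5/5
Row 2: (2,0)2 2/3 · (2,1)2 5/6 · (2,2)2 6/6 · (2,3)2 6/8 · (2,4)1 3/7 · (2,5)1 5/6 · (2,6)1 3/3
Row 3: (3,0)1 2/4 · (3,2)2 6/7 · (3,3)2 6/8 · (3,4)1 2/7
Row 4: (4,0)1 2/4 · (4,1)1 2/7 · (4,2)2 6/7 · (4,3)2 6/7 · (4,4)2 4/6 · (4,5)2 2/5 · (4,6)2 1/3
Row 5: (5,0)2 1/3 · (5,1)2 3/5 · (5,2)2 4/5 · (5,3)2 4/4 · (5,5)1 1/4 · (5,6)1 1/3
The smallest same-type fraction is 0/5 at (0,3), which reduces to 0/1. Any threshold above that leaves this agent unsatisfied.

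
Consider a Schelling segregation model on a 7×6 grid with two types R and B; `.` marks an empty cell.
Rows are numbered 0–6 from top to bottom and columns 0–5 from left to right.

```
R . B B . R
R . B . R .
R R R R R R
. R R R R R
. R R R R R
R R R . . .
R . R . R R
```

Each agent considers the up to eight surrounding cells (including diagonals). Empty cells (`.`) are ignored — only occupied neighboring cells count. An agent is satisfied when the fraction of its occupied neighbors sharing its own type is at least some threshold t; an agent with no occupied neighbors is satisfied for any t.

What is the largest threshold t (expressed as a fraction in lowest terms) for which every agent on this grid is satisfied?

2/5

Row 0: (0,0)R 1/1 · (0,2)B 2/2 · (0,3)B 2/3 · (0,5)R 1/1
Row 1: (1,0)R 3/3 · (1,2)B 2/5 · (1,4)R 4/5
Row 2: (2,0)R 3/3 · (2,1)R 5/6 · (2,2)R 5/6 · (2,3)R 6/7 · (2,4)R 6/6 · (2,5)R 4/4
Row 3: (3,1)R 6/6 · (3,2)R 8/8 · (3,3)R 8/8 · (3,4)R 8/8 · (3,5)R 5/5
Row 4: (4,1)R 6/6 · (4,2)R 7/7 · (4,3)R 6/6 · (4,4)R 5/5 · (4,5)R 3/3
Row 5: (5,0)R 3/3 · (5,1)R 6/6 · (5,2)R 5/5
Row 6: (6,0)R 2/2 · (6,2)R 2/2 · (6,4)R 1/1 · (6,5)R 1/1
The smallest same-type fraction is 2/5 at (1,2), which reduces to 2/5. Any threshold above that leaves this agent unsatisfied.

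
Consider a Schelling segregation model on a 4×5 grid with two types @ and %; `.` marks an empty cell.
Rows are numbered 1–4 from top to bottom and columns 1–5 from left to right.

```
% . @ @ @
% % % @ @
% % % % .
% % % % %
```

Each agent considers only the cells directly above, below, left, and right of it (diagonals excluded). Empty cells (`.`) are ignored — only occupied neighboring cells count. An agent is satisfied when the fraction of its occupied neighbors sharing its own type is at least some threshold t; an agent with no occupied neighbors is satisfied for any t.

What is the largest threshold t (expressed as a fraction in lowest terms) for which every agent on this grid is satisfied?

(1,1)% 1/1
(1,3)@ 1/2
(1,4)@ 3/3
(1,5)@ 2/2
(2,1)% 3/3
(2,2)% 3/3
(2,3)% 2/4
(2,4)@ 2/4
(2,5)@ 2/2
(3,1)% 3/3
(3,2)% 4/4
(3,3)% 4/4
(3,4)% 2/3
(4,1)% 2/2
(4,2)% 3/3
(4,3)% 3/3
(4,4)% 3/3
(4,5)% 1/1
The smallest same-type fraction is 1/2 at (1,3), which reduces to 1/2. Any threshold above that leaves this agent unsatisfied.

1/2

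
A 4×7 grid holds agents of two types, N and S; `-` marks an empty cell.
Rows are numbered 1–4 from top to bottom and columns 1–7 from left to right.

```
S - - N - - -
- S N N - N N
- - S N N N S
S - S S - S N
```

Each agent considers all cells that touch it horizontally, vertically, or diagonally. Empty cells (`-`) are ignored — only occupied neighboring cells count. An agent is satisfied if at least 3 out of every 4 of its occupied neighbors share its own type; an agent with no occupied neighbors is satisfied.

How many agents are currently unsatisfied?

12

Row 1: (1,1)S 1/1 satisfied · (1,4)N 2/2 satisfied
Row 2: (2,2)S 2/3 not · (2,3)N 3/5 not · (2,4)N 4/5 satisfied · (2,6)N 3/4 satisfied · (2,7)N 2/3 not
Row 3: (3,3)S 3/6 not · (3,4)N 3/6 not · (3,5)N 4/6 not · (3,6)N 4/6 not · (3,7)S 1/5 not
Row 4: (4,1)S 0/0 satisfied · (4,3)S 2/3 not · (4,4)S 2/4 not · (4,6)S 1/4 not · (4,7)N 1/3 not
Unsatisfied: (2,2), (2,3), (2,7), (3,3), (3,4), (3,5), (3,6), (3,7), (4,3), (4,4), (4,6), (4,7) — 12 in total.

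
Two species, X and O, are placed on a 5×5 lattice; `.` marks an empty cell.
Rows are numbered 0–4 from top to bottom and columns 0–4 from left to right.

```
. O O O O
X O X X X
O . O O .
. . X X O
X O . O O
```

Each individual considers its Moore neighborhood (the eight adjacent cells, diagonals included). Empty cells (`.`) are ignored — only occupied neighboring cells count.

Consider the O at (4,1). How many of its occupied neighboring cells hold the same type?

Occupied neighbors of (4,1): (3,2)=X, (4,0)=X.
Same type (O): 0 of 2.

0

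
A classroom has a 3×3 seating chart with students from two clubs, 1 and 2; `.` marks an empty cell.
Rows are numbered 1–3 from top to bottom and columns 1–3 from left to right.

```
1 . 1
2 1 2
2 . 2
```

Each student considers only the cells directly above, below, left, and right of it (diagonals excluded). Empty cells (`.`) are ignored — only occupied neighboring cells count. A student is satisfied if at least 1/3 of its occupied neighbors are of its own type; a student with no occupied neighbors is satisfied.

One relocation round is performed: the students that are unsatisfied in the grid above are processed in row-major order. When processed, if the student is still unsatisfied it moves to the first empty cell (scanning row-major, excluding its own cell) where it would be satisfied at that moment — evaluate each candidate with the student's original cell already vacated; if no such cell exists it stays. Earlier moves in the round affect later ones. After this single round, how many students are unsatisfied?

Initially unsatisfied (in order): (1,1), (1,3), (2,2).
  (1,1) → (1,2).
  (1,3): now satisfied by earlier moves; stays.
  (2,2): now satisfied by earlier moves; stays.
Resulting grid:
. 1 1
2 1 2
2 . 2
All satisfied now.

0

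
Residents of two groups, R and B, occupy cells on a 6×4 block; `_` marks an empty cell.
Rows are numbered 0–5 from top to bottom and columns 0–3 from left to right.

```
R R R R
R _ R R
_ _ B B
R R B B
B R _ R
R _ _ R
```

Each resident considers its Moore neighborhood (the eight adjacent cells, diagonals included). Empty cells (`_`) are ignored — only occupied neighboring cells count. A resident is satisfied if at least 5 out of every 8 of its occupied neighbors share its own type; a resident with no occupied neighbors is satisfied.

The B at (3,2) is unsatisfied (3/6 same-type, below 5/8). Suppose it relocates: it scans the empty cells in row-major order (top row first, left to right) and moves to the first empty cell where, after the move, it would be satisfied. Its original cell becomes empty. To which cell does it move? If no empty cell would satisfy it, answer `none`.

none

Vacating (3,2). Empty cells in order:
  (1,1): 1/6 same-type → still unsatisfied.
  (2,0): 0/3 same-type → still unsatisfied.
  (2,1): 1/5 same-type → still unsatisfied.
  (4,2): 1/5 same-type → still unsatisfied.
  (5,1): 1/3 same-type → still unsatisfied.
  (5,2): 0/3 same-type → still unsatisfied.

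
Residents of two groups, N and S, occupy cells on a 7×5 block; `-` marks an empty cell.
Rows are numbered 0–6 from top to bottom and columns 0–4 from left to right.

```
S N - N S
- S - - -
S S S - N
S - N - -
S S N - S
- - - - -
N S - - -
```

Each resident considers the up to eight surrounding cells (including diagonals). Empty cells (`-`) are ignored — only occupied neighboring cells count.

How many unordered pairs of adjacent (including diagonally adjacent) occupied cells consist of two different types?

Scan each occupied cell's neighbors to the right and below (and the two forward diagonals) so each pair is counted once.
Row 0: S(0,0)–N(0,1)≠ S(0,0)–S(1,1)= N(0,1)–S(1,1)≠ N(0,3)–S(0,4)≠  → 3/4 unlike.
Row 1: S(1,1)–S(2,1)= S(1,1)–S(2,2)= S(1,1)–S(2,0)=  → 0/3 unlike.
Row 2: S(2,0)–S(2,1)= S(2,0)–S(3,0)= S(2,1)–S(2,2)= S(2,1)–N(3,2)≠ S(2,1)–S(3,0)= S(2,2)–N(3,2)≠  → 2/6 unlike.
Row 3: S(3,0)–S(4,0)= S(3,0)–S(4,1)= N(3,2)–N(4,2)= N(3,2)–S(4,1)≠  → 1/4 unlike.
Row 4: S(4,0)–S(4,1)= S(4,1)–N(4,2)≠  → 1/2 unlike.
Row 6: N(6,0)–S(6,1)≠  → 1/1 unlike.
Total adjacent occupied pairs: 20; unlike-type pairs: 8.

8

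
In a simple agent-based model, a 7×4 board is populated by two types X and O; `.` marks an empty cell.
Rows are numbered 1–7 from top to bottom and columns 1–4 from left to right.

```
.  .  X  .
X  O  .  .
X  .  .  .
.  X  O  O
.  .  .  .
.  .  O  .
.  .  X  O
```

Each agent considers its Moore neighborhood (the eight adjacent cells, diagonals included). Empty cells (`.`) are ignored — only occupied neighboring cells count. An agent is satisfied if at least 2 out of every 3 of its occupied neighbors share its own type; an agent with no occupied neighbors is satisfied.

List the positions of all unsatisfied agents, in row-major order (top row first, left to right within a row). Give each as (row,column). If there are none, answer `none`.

(1,3)X 0/1 ✗
(2,1)X 1/2 ✗
(2,2)O 0/3 ✗
(3,1)X 2/3 ✓
(4,2)X 1/2 ✗
(4,3)O 1/2 ✗
(4,4)O 1/1 ✓
(6,3)O 1/2 ✗
(7,3)X 0/2 ✗
(7,4)O 1/2 ✗

(1,3), (2,1), (2,2), (4,2), (4,3), (6,3), (7,3), (7,4)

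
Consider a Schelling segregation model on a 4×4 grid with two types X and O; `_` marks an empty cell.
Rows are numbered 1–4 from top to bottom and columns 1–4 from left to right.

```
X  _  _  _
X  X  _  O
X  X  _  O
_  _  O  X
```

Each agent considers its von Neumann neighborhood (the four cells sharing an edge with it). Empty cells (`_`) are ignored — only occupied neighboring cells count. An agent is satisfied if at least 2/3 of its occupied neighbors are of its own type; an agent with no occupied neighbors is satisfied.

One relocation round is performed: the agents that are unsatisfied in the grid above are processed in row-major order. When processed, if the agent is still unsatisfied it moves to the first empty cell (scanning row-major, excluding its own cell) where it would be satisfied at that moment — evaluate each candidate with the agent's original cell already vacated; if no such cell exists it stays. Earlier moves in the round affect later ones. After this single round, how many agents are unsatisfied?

Initially unsatisfied (in order): (3,4), (4,3), (4,4).
  (3,4) → (1,3).
  (4,3) → (1,4).
  (4,4): now satisfied by earlier moves; stays.
Resulting grid:
X _ O O
X X _ O
X X _ _
_ _ _ X
All satisfied now.

0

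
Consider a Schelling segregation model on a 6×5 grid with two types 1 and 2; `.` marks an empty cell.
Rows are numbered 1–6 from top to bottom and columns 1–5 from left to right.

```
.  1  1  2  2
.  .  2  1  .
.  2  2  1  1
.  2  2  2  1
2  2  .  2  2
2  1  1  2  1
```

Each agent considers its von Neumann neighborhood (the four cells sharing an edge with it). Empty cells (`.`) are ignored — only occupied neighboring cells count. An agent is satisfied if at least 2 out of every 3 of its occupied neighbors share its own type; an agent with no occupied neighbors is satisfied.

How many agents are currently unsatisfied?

13

(1,2)1 1/1 ✓
(1,3)1 1/3 ✗
(1,4)2 1/3 ✗
(1,5)2 1/1 ✓
(2,3)2 1/3 ✗
(2,4)1 1/3 ✗
(3,2)2 2/2 ✓
(3,3)2 3/4 ✓
(3,4)1 2/4 ✗
(3,5)1 2/2 ✓
(4,2)2 3/3 ✓
(4,3)2 3/3 ✓
(4,4)2 2/4 ✗
(4,5)1 1/3 ✗
(5,1)2 2/2 ✓
(5,2)2 2/3 ✓
(5,4)2 3/3 ✓
(5,5)2 1/3 ✗
(6,1)2 1/2 ✗
(6,2)1 1/3 ✗
(6,3)1 1/2 ✗
(6,4)2 1/3 ✗
(6,5)1 0/2 ✗
Unsatisfied: (1,3), (1,4), (2,3), (2,4), (3,4), (4,4), (4,5), (5,5), (6,1), (6,2), (6,3), (6,4), (6,5) — 13 in total.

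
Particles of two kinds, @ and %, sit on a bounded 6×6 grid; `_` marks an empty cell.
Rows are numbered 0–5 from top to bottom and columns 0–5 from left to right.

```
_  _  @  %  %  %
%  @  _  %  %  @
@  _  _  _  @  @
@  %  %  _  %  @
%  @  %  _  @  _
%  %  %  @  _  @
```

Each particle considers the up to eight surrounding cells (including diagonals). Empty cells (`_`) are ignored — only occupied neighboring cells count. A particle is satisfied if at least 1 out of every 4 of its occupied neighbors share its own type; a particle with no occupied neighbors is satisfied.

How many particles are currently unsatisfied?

Row 0: (0,2)@ 1/3 satisfied · (0,3)% 3/4 satisfied · (0,4)% 4/5 satisfied · (0,5)% 2/3 satisfied
Row 1: (1,0)% 0/2 not · (1,1)@ 2/3 satisfied · (1,3)% 3/5 satisfied · (1,4)% 4/7 satisfied · (1,5)@ 2/5 satisfied
Row 2: (2,0)@ 2/4 satisfied · (2,4)@ 3/6 satisfied · (2,5)@ 3/5 satisfied
Row 3: (3,0)@ 2/4 satisfied · (3,1)% 3/6 satisfied · (3,2)% 2/3 satisfied · (3,4)% 0/4 not · (3,5)@ 3/4 satisfied
Row 4: (4,0)% 3/5 satisfied · (4,1)@ 1/8 not · (4,2)% 4/6 satisfied · (4,4)@ 3/4 satisfied
Row 5: (5,0)% 2/3 satisfied · (5,1)% 4/5 satisfied · (5,2)% 2/4 satisfied · (5,3)@ 1/3 satisfied · (5,5)@ 1/1 satisfied
Unsatisfied: (1,0), (3,4), (4,1) — 3 in total.

3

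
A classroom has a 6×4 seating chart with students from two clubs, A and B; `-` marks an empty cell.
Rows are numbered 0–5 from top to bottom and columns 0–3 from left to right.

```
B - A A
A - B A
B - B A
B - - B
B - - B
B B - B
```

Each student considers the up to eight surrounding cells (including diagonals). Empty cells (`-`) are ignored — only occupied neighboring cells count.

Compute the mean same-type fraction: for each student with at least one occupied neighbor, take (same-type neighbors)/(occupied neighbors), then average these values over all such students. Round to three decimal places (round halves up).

0.628

Row 0: (0,0)B 0/1 · (0,2)A 2/3 · (0,3)A 2/3
Row 1: (1,0)A 0/2 · (1,2)B 1/5 · (1,3)A 3/5
Row 2: (2,0)B 1/2 · (2,2)B 2/4 · (2,3)A 1/4
Row 3: (3,0)B 2/2 · (3,3)B 2/3
Row 4: (4,0)B 3/3 · (4,3)B 2/2
Row 5: (5,0)B 2/2 · (5,1)B 2/2 · (5,3)B 1/1
Sum over 16 students: 0/1 + 2/3 + 2/3 + 0/2 + 1/5 + 3/5 + 1/2 + 2/4 + 1/4 + 2/2 + 2/3 + 3/3 + 2/2 + 2/2 + 2/2 + 1/1 = 201/20; mean = 201/20 ÷ 16 = 201/320 = 0.628125 → 0.628.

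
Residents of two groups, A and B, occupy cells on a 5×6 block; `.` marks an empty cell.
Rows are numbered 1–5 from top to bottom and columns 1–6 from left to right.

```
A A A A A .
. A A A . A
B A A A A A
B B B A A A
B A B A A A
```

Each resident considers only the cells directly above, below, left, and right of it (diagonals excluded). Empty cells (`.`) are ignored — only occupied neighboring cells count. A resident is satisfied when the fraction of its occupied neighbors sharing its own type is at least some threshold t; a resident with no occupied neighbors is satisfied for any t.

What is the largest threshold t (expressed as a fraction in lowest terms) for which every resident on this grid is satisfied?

0/1

Row 1: (1,1)A 1/1 · (1,2)A 3/3 · (1,3)A 3/3 · (1,4)A 3/3 · (1,5)A 1/1
Row 2: (2,2)A 3/3 · (2,3)A 4/4 · (2,4)A 3/3 · (2,6)A 1/1
Row 3: (3,1)B 1/2 · (3,2)A 2/4 · (3,3)A 3/4 · (3,4)A 4/4 · (3,5)A 3/3 · (3,6)A 3/3
Row 4: (4,1)B 3/3 · (4,2)B 2/4 · (4,3)B 2/4 · (4,4)A 3/4 · (4,5)A 4/4 · (4,6)A 3/3
Row 5: (5,1)B 1/2 · (5,2)A 0/3 · (5,3)B 1/3 · (5,4)A 2/3 · (5,5)A 3/3 · (5,6)A 2/2
The smallest same-type fraction is 0/3 at (5,2), which reduces to 0/1. Any threshold above that leaves this resident unsatisfied.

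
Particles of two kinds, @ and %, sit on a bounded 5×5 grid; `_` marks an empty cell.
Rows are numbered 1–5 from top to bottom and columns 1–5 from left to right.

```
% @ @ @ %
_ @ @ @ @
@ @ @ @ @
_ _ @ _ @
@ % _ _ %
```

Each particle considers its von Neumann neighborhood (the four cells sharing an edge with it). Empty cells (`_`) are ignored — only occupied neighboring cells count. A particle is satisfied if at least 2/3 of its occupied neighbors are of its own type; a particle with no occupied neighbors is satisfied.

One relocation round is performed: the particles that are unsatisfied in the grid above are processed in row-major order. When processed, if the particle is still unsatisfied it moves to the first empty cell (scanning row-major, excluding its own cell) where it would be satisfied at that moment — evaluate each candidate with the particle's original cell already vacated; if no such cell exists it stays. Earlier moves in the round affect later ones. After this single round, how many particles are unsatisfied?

Initially unsatisfied (in order): (1,1), (1,5), (4,5), (5,1), (5,2), (5,5).
  (1,1) → (5,4).
  (1,5) → (5,3).
  (4,5) → (1,1).
  (5,1) → (1,5).
  (5,2): now satisfied by earlier moves; stays.
  (5,5): now satisfied by earlier moves; stays.
Resulting grid:
@ @ @ @ @
_ @ @ @ @
@ @ @ @ @
_ _ @ _ _
_ % % % %
Unsatisfied now: (4,3).

1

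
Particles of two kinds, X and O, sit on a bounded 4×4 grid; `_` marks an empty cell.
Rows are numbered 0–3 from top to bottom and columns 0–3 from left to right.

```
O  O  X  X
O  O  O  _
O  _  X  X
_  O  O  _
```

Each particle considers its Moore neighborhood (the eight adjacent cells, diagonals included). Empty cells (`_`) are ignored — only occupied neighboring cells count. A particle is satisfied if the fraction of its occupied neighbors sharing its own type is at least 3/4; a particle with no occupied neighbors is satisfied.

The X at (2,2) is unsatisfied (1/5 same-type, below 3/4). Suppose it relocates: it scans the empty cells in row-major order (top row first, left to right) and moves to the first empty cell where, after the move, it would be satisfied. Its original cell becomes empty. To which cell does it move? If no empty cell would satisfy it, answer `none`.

(1,3)

Vacating (2,2). Empty cells in order:
  (1,3): 3/4 same-type → satisfied — stop here.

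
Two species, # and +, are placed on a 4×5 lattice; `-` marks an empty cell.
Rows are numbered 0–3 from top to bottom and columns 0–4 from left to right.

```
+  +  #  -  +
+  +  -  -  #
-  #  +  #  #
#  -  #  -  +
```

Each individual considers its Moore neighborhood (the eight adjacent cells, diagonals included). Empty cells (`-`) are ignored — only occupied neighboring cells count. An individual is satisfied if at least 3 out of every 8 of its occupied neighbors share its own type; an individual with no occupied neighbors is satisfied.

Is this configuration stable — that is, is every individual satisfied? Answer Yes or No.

No

(0,0)+ 3/3 ok
(0,1)+ 3/4 ok
(0,2)# 0/2 unhappy
(0,4)+ 0/1 unhappy
(1,0)+ 3/4 ok
(1,1)+ 4/6 ok
(1,4)# 2/3 ok
(2,1)# 2/5 ok
(2,2)+ 1/4 unhappy
(2,3)# 3/5 ok
(2,4)# 2/3 ok
(3,0)# 1/1 ok
(3,2)# 2/3 ok
(3,4)+ 0/2 unhappy
For instance (0,2) has only 0/2 same-type neighbors, below 3/8.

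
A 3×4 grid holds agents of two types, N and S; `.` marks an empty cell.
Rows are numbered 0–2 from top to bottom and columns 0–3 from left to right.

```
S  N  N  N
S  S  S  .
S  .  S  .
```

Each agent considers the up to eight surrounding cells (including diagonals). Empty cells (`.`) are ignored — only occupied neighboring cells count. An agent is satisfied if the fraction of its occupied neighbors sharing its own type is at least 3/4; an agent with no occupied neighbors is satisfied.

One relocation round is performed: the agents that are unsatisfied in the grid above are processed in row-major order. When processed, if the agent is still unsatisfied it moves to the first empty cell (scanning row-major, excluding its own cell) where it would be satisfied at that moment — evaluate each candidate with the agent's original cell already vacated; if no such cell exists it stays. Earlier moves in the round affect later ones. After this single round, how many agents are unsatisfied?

Initially unsatisfied (in order): (0,0), (0,1), (0,2), (0,3), (1,1), (1,2).
  (0,0) → (2,1).
  (0,1): no empty cell satisfies it; stays.
  (0,2): no empty cell satisfies it; stays.
  (0,3): no empty cell satisfies it; stays.
  (1,1) → (2,3).
  (1,2): no empty cell satisfies it; stays.
Resulting grid:
. N N N
S . S .
S S S S
Unsatisfied now: (0,1), (0,2), (0,3), (1,0), (1,2).

5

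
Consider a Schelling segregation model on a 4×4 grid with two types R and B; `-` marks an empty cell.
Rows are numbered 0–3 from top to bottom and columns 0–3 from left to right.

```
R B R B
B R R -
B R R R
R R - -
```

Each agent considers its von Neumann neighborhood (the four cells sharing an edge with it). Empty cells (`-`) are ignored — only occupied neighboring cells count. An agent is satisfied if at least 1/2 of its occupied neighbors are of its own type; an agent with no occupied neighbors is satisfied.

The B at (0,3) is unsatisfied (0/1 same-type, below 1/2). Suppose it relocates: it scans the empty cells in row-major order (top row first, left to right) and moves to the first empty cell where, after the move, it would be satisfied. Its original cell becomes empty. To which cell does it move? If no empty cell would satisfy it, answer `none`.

none

Vacating (0,3). Empty cells in order:
  (1,3): 0/2 same-type → still unsatisfied.
  (3,2): 0/2 same-type → still unsatisfied.
  (3,3): 0/1 same-type → still unsatisfied.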